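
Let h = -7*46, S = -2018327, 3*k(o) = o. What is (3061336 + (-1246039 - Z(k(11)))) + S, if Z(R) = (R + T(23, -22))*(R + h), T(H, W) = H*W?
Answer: -3266455/9 ≈ -3.6294e+5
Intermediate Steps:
k(o) = o/3
h = -322
Z(R) = (-506 + R)*(-322 + R) (Z(R) = (R + 23*(-22))*(R - 322) = (R - 506)*(-322 + R) = (-506 + R)*(-322 + R))
(3061336 + (-1246039 - Z(k(11)))) + S = (3061336 + (-1246039 - (162932 + ((⅓)*11)² - 276*11))) - 2018327 = (3061336 + (-1246039 - (162932 + (11/3)² - 828*11/3))) - 2018327 = (3061336 + (-1246039 - (162932 + 121/9 - 3036))) - 2018327 = (3061336 + (-1246039 - 1*1439185/9)) - 2018327 = (3061336 + (-1246039 - 1439185/9)) - 2018327 = (3061336 - 12653536/9) - 2018327 = 14898488/9 - 2018327 = -3266455/9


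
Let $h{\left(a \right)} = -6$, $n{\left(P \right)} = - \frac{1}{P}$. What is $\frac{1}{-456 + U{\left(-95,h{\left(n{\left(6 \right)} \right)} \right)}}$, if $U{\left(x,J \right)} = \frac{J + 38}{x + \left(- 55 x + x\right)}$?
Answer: $- \frac{5035}{2295928} \approx -0.002193$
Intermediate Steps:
$U{\left(x,J \right)} = - \frac{38 + J}{53 x}$ ($U{\left(x,J \right)} = \frac{38 + J}{x - 54 x} = \frac{38 + J}{\left(-53\right) x} = \left(38 + J\right) \left(- \frac{1}{53 x}\right) = - \frac{38 + J}{53 x}$)
$\frac{1}{-456 + U{\left(-95,h{\left(n{\left(6 \right)} \right)} \right)}} = \frac{1}{-456 + \frac{-38 - -6}{53 \left(-95\right)}} = \frac{1}{-456 + \frac{1}{53} \left(- \frac{1}{95}\right) \left(-38 + 6\right)} = \frac{1}{-456 + \frac{1}{53} \left(- \frac{1}{95}\right) \left(-32\right)} = \frac{1}{-456 + \frac{32}{5035}} = \frac{1}{- \frac{2295928}{5035}} = - \frac{5035}{2295928}$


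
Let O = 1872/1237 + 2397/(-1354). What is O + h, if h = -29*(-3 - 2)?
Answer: 242429809/1674898 ≈ 144.74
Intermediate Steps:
h = 145 (h = -29*(-5) = 145)
O = -430401/1674898 (O = 1872*(1/1237) + 2397*(-1/1354) = 1872/1237 - 2397/1354 = -430401/1674898 ≈ -0.25697)
O + h = -430401/1674898 + 145 = 242429809/1674898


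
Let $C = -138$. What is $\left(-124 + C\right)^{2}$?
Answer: $68644$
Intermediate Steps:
$\left(-124 + C\right)^{2} = \left(-124 - 138\right)^{2} = \left(-262\right)^{2} = 68644$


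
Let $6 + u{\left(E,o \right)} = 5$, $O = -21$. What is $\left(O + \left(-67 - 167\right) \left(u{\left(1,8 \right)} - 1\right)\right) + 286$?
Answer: $733$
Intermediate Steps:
$u{\left(E,o \right)} = -1$ ($u{\left(E,o \right)} = -6 + 5 = -1$)
$\left(O + \left(-67 - 167\right) \left(u{\left(1,8 \right)} - 1\right)\right) + 286 = \left(-21 + \left(-67 - 167\right) \left(-1 - 1\right)\right) + 286 = \left(-21 - -468\right) + 286 = \left(-21 + 468\right) + 286 = 447 + 286 = 733$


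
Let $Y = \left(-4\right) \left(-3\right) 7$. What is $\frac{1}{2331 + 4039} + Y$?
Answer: $\frac{535081}{6370} \approx 84.0$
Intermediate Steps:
$Y = 84$ ($Y = 12 \cdot 7 = 84$)
$\frac{1}{2331 + 4039} + Y = \frac{1}{2331 + 4039} + 84 = \frac{1}{6370} + 84 = \frac{535081}{6370}$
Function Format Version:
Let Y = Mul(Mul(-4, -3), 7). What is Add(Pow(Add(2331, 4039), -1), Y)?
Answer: Rational(535081, 6370) ≈ 84.000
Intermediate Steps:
Y = 84 (Y = Mul(12, 7) = 84)
Add(Pow(Add(2331, 4039), -1), Y) = Add(Pow(Add(2331, 4039), -1), 84) = Add(Pow(6370, -1), 84) = Add(Rational(1, 6370), 84) = Rational(535081, 6370)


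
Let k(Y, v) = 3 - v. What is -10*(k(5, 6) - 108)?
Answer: 1110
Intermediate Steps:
-10*(k(5, 6) - 108) = -10*((3 - 1*6) - 108) = -10*((3 - 6) - 108) = -10*(-3 - 108) = -10*(-111) = 1110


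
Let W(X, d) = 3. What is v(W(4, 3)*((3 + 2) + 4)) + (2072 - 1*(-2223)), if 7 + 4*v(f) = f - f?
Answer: 17173/4 ≈ 4293.3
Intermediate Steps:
v(f) = -7/4 (v(f) = -7/4 + (f - f)/4 = -7/4 + (¼)*0 = -7/4 + 0 = -7/4)
v(W(4, 3)*((3 + 2) + 4)) + (2072 - 1*(-2223)) = -7/4 + (2072 - 1*(-2223)) = -7/4 + (2072 + 2223) = -7/4 + 4295 = 17173/4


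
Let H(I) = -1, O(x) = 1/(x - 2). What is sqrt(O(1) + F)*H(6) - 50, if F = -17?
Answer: -50 - 3*I*sqrt(2) ≈ -50.0 - 4.2426*I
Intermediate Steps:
O(x) = 1/(-2 + x)
sqrt(O(1) + F)*H(6) - 50 = sqrt(1/(-2 + 1) - 17)*(-1) - 50 = sqrt(1/(-1) - 17)*(-1) - 50 = sqrt(-1 - 17)*(-1) - 50 = sqrt(-18)*(-1) - 50 = (3*I*sqrt(2))*(-1) - 50 = -3*I*sqrt(2) - 50 = -50 - 3*I*sqrt(2)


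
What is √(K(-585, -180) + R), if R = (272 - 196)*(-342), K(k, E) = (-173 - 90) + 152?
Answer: I*√26103 ≈ 161.56*I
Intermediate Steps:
K(k, E) = -111 (K(k, E) = -263 + 152 = -111)
R = -25992 (R = 76*(-342) = -25992)
√(K(-585, -180) + R) = √(-111 - 25992) = √(-26103) = I*√26103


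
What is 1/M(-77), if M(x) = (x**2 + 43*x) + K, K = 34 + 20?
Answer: 1/2672 ≈ 0.00037425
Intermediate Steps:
K = 54
M(x) = 54 + x**2 + 43*x (M(x) = (x**2 + 43*x) + 54 = 54 + x**2 + 43*x)
1/M(-77) = 1/(54 + (-77)**2 + 43*(-77)) = 1/(54 + 5929 - 3311) = 1/2672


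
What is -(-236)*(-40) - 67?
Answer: -9507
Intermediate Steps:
-(-236)*(-40) - 67 = -59*160 - 67 = -9440 - 67 = -9507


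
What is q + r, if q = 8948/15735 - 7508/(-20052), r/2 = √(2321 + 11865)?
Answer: 24796973/26293185 + 2*√14186 ≈ 239.15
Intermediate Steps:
r = 2*√14186 (r = 2*√(2321 + 11865) = 2*√14186 ≈ 238.21)
q = 24796973/26293185 (q = 8948*(1/15735) - 7508*(-1/20052) = 8948/15735 + 1877/5013 = 24796973/26293185 ≈ 0.94310)
q + r = 24796973/26293185 + 2*√14186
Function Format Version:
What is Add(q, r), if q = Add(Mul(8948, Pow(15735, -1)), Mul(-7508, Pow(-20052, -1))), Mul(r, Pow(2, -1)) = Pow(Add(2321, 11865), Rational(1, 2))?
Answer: Add(Rational(24796973, 26293185), Mul(2, Pow(14186, Rational(1, 2)))) ≈ 239.15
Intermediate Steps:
r = Mul(2, Pow(14186, Rational(1, 2))) (r = Mul(2, Pow(Add(2321, 11865), Rational(1, 2))) = Mul(2, Pow(14186, Rational(1, 2))) ≈ 238.21)
q = Rational(24796973, 26293185) (q = Add(Mul(8948, Rational(1, 15735)), Mul(-7508, Rational(-1, 20052))) = Add(Rational(8948, 15735), Rational(1877, 5013)) = Rational(24796973, 26293185) ≈ 0.94310)
Add(q, r) = Add(Rational(24796973, 26293185), Mul(2, Pow(14186, Rational(1, 2))))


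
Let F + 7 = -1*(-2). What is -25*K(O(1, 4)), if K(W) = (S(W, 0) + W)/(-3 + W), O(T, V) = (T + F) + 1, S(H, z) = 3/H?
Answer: -50/3 ≈ -16.667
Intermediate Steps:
F = -5 (F = -7 - 1*(-2) = -7 + 2 = -5)
O(T, V) = -4 + T (O(T, V) = (T - 5) + 1 = (-5 + T) + 1 = -4 + T)
K(W) = (W + 3/W)/(-3 + W) (K(W) = (3/W + W)/(-3 + W) = (W + 3/W)/(-3 + W))
-25*K(O(1, 4)) = -25*(3 + (-4 + 1)²)/((-4 + 1)*(-3 + (-4 + 1))) = -25*(3 + (-3)²)/((-3)*(-3 - 3)) = -(-25)*(3 + 9)/(3*(-6)) = -(-25)*(-1)*12/(3*6) = -25*⅔ = -50/3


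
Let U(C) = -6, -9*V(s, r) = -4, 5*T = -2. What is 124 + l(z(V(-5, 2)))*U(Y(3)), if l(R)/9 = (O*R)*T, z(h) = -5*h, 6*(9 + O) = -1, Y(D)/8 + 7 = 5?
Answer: 564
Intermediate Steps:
Y(D) = -16 (Y(D) = -56 + 8*5 = -56 + 40 = -16)
T = -2/5 (T = (1/5)*(-2) = -2/5 ≈ -0.40000)
V(s, r) = 4/9 (V(s, r) = -1/9*(-4) = 4/9)
O = -55/6 (O = -9 + (1/6)*(-1) = -9 - 1/6 = -55/6 ≈ -9.1667)
l(R) = 33*R (l(R) = 9*(-55*R/6*(-2/5)) = 9*(11*R/3) = 33*R)
124 + l(z(V(-5, 2)))*U(Y(3)) = 124 + (33*(-5*4/9))*(-6) = 124 + (33*(-20/9))*(-6) = 124 - 220/3*(-6) = 124 + 440 = 564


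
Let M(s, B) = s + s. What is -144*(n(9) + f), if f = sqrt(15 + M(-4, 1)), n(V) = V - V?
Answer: -144*sqrt(7) ≈ -380.99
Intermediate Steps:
M(s, B) = 2*s
n(V) = 0
f = sqrt(7) (f = sqrt(15 + 2*(-4)) = sqrt(15 - 8) = sqrt(7) ≈ 2.6458)
-144*(n(9) + f) = -144*(0 + sqrt(7)) = -144*sqrt(7)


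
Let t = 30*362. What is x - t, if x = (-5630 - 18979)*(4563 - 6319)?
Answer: 43202544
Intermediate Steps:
t = 10860
x = 43213404 (x = -24609*(-1756) = 43213404)
x - t = 43213404 - 1*10860 = 43213404 - 10860 = 43202544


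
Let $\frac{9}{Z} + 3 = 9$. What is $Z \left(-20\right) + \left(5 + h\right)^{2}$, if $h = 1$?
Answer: $6$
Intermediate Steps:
$Z = \frac{3}{2}$ ($Z = \frac{9}{-3 + 9} = \frac{9}{6} = 9 \cdot \frac{1}{6} = \frac{3}{2} \approx 1.5$)
$Z \left(-20\right) + \left(5 + h\right)^{2} = \frac{3}{2} \left(-20\right) + \left(5 + 1\right)^{2} = -30 + 6^{2} = -30 + 36 = 6$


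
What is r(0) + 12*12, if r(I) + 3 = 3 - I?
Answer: 144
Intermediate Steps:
r(I) = -I (r(I) = -3 + (3 - I) = -I)
r(0) + 12*12 = -1*0 + 12*12 = 0 + 144 = 144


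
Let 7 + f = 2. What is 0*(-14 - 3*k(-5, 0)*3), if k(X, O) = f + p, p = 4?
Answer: 0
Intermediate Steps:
f = -5 (f = -7 + 2 = -5)
k(X, O) = -1 (k(X, O) = -5 + 4 = -1)
0*(-14 - 3*k(-5, 0)*3) = 0*(-14 - 3*(-1)*3) = 0*(-14 + 3*3) = 0*(-14 + 9) = 0*(-5) = 0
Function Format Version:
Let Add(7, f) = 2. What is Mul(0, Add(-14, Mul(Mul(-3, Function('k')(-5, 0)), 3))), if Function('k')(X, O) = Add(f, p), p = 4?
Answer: 0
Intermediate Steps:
f = -5 (f = Add(-7, 2) = -5)
Function('k')(X, O) = -1 (Function('k')(X, O) = Add(-5, 4) = -1)
Mul(0, Add(-14, Mul(Mul(-3, Function('k')(-5, 0)), 3))) = Mul(0, Add(-14, Mul(Mul(-3, -1), 3))) = Mul(0, Add(-14, Mul(3, 3))) = Mul(0, Add(-14, 9)) = Mul(0, -5) = 0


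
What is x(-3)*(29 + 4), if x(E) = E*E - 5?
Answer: 132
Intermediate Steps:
x(E) = -5 + E² (x(E) = E² - 5 = -5 + E²)
x(-3)*(29 + 4) = (-5 + (-3)²)*(29 + 4) = (-5 + 9)*33 = 4*33 = 132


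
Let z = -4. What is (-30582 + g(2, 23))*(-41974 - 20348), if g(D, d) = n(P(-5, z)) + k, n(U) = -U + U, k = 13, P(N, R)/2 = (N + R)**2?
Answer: 1905121218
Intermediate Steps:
P(N, R) = 2*(N + R)**2
n(U) = 0
g(D, d) = 13 (g(D, d) = 0 + 13 = 13)
(-30582 + g(2, 23))*(-41974 - 20348) = (-30582 + 13)*(-41974 - 20348) = -30569*(-62322) = 1905121218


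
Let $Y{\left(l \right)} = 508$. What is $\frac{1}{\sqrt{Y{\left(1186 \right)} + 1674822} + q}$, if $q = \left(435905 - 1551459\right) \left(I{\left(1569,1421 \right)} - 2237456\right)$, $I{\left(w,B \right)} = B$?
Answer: $\frac{249441778839}{622212010303645881711677} - \frac{\sqrt{1675330}}{6222120103036458817116770} \approx 4.009 \cdot 10^{-13}$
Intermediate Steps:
$q = 2494417788390$ ($q = \left(435905 - 1551459\right) \left(1421 - 2237456\right) = \left(-1115554\right) \left(-2236035\right) = 2494417788390$)
$\frac{1}{\sqrt{Y{\left(1186 \right)} + 1674822} + q} = \frac{1}{\sqrt{508 + 1674822} + 2494417788390} = \frac{1}{\sqrt{1675330} + 2494417788390} = \frac{1}{2494417788390 + \sqrt{1675330}}$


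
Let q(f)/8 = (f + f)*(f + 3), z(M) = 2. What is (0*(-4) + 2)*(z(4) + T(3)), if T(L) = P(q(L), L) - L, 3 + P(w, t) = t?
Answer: -2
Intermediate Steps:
q(f) = 16*f*(3 + f) (q(f) = 8*((f + f)*(f + 3)) = 8*((2*f)*(3 + f)) = 8*(2*f*(3 + f)) = 16*f*(3 + f))
P(w, t) = -3 + t
T(L) = -3 (T(L) = (-3 + L) - L = -3)
(0*(-4) + 2)*(z(4) + T(3)) = (0*(-4) + 2)*(2 - 3) = (0 + 2)*(-1) = 2*(-1) = -2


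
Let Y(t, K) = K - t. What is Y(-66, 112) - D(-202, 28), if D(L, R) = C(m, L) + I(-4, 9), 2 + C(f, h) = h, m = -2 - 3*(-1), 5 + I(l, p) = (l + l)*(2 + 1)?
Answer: 411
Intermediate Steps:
I(l, p) = -5 + 6*l (I(l, p) = -5 + (l + l)*(2 + 1) = -5 + (2*l)*3 = -5 + 6*l)
m = 1 (m = -2 + 3 = 1)
C(f, h) = -2 + h
D(L, R) = -31 + L (D(L, R) = (-2 + L) + (-5 + 6*(-4)) = (-2 + L) + (-5 - 24) = (-2 + L) - 29 = -31 + L)
Y(-66, 112) - D(-202, 28) = (112 - 1*(-66)) - (-31 - 202) = (112 + 66) - 1*(-233) = 178 + 233 = 411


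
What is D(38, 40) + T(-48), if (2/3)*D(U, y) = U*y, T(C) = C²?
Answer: 4584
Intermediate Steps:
D(U, y) = 3*U*y/2 (D(U, y) = 3*(U*y)/2 = 3*U*y/2)
D(38, 40) + T(-48) = (3/2)*38*40 + (-48)² = 2280 + 2304 = 4584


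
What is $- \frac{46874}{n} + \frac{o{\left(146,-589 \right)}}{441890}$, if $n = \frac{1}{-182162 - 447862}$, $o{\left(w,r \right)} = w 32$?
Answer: $\frac{6524891393724656}{220945} \approx 2.9532 \cdot 10^{10}$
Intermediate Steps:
$o{\left(w,r \right)} = 32 w$
$n = - \frac{1}{630024}$ ($n = \frac{1}{-630024} = - \frac{1}{630024} \approx -1.5872 \cdot 10^{-6}$)
$- \frac{46874}{n} + \frac{o{\left(146,-589 \right)}}{441890} = - \frac{46874}{- \frac{1}{630024}} + \frac{32 \cdot 146}{441890} = \left(-46874\right) \left(-630024\right) + 4672 \cdot \frac{1}{441890} = 29531744976 + \frac{2336}{220945} = \frac{6524891393724656}{220945}$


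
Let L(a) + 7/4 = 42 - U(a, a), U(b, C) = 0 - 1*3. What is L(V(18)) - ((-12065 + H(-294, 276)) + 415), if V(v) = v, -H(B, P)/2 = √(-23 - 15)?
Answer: 46773/4 + 2*I*√38 ≈ 11693.0 + 12.329*I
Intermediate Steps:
U(b, C) = -3 (U(b, C) = 0 - 3 = -3)
H(B, P) = -2*I*√38 (H(B, P) = -2*√(-23 - 15) = -2*I*√38)
L(a) = 173/4 (L(a) = -7/4 + (42 - 1*(-3)) = -7/4 + (42 + 3) = -7/4 + 45 = 173/4)
L(V(18)) - ((-12065 + H(-294, 276)) + 415) = 173/4 - ((-12065 - 2*I*√38) + 415) = 173/4 - (-11650 - 2*I*√38) = 173/4 + (11650 + 2*I*√38) = 46773/4 + 2*I*√38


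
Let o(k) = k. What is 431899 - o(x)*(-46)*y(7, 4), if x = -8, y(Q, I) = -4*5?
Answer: 439259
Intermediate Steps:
y(Q, I) = -20
431899 - o(x)*(-46)*y(7, 4) = 431899 - (-8*(-46))*(-20) = 431899 - 368*(-20) = 431899 - 1*(-7360) = 431899 + 7360 = 439259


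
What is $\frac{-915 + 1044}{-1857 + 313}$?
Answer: $- \frac{129}{1544} \approx -0.083549$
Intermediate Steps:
$\frac{-915 + 1044}{-1857 + 313} = \frac{129}{-1544} = 129 \left(- \frac{1}{1544}\right) = - \frac{129}{1544}$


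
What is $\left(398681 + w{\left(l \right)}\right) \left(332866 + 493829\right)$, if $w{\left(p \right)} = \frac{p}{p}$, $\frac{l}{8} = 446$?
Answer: $329588415990$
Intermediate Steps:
$l = 3568$ ($l = 8 \cdot 446 = 3568$)
$w{\left(p \right)} = 1$
$\left(398681 + w{\left(l \right)}\right) \left(332866 + 493829\right) = \left(398681 + 1\right) \left(332866 + 493829\right) = 398682 \cdot 826695 = 329588415990$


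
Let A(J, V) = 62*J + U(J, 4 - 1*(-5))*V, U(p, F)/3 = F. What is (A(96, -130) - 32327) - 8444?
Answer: -38329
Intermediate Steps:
U(p, F) = 3*F
A(J, V) = 27*V + 62*J (A(J, V) = 62*J + (3*(4 - 1*(-5)))*V = 62*J + (3*(4 + 5))*V = 62*J + (3*9)*V = 62*J + 27*V = 27*V + 62*J)
(A(96, -130) - 32327) - 8444 = ((27*(-130) + 62*96) - 32327) - 8444 = ((-3510 + 5952) - 32327) - 8444 = (2442 - 32327) - 8444 = -29885 - 8444 = -38329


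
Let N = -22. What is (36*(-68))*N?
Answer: 53856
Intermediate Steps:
(36*(-68))*N = (36*(-68))*(-22) = -2448*(-22) = 53856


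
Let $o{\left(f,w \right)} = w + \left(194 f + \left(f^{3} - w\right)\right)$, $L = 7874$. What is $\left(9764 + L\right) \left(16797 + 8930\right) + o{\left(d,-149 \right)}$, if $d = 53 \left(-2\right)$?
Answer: $452561246$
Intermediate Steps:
$d = -106$
$o{\left(f,w \right)} = f^{3} + 194 f$ ($o{\left(f,w \right)} = w + \left(f^{3} - w + 194 f\right) = f^{3} + 194 f$)
$\left(9764 + L\right) \left(16797 + 8930\right) + o{\left(d,-149 \right)} = \left(9764 + 7874\right) \left(16797 + 8930\right) - 106 \left(194 + \left(-106\right)^{2}\right) = 17638 \cdot 25727 - 106 \left(194 + 11236\right) = 453772826 - 1211580 = 452561246$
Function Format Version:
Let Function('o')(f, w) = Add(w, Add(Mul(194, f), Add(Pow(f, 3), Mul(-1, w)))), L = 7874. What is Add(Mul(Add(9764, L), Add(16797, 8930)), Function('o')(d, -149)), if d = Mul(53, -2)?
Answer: 452561246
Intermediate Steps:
d = -106
Function('o')(f, w) = Add(Pow(f, 3), Mul(194, f)) (Function('o')(f, w) = Add(w, Add(Pow(f, 3), Mul(-1, w), Mul(194, f))) = Add(Pow(f, 3), Mul(194, f)))
Add(Mul(Add(9764, L), Add(16797, 8930)), Function('o')(d, -149)) = Add(Mul(Add(9764, 7874), Add(16797, 8930)), Mul(-106, Add(194, Pow(-106, 2)))) = Add(Mul(17638, 25727), Mul(-106, Add(194, 11236))) = Add(453772826, Mul(-106, 11430)) = Add(453772826, -1211580) = 452561246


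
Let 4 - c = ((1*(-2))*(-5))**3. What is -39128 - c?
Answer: -38132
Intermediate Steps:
c = -996 (c = 4 - ((1*(-2))*(-5))**3 = 4 - (-2*(-5))**3 = 4 - 1*10**3 = 4 - 1*1000 = 4 - 1000 = -996)
-39128 - c = -39128 - 1*(-996) = -39128 + 996 = -38132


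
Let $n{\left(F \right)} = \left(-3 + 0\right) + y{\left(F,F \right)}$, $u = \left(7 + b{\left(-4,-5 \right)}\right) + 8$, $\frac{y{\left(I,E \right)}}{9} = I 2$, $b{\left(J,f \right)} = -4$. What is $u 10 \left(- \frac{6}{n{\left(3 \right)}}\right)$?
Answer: $- \frac{220}{17} \approx -12.941$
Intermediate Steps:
$y{\left(I,E \right)} = 18 I$ ($y{\left(I,E \right)} = 9 I 2 = 9 \cdot 2 I = 18 I$)
$u = 11$ ($u = \left(7 - 4\right) + 8 = 3 + 8 = 11$)
$n{\left(F \right)} = -3 + 18 F$ ($n{\left(F \right)} = \left(-3 + 0\right) + 18 F = -3 + 18 F$)
$u 10 \left(- \frac{6}{n{\left(3 \right)}}\right) = 11 \cdot 10 \left(- \frac{6}{-3 + 18 \cdot 3}\right) = 110 \left(- \frac{6}{-3 + 54}\right) = 110 \left(- \frac{6}{51}\right) = 110 \left(\left(-6\right) \frac{1}{51}\right) = 110 \left(- \frac{2}{17}\right) = - \frac{220}{17}$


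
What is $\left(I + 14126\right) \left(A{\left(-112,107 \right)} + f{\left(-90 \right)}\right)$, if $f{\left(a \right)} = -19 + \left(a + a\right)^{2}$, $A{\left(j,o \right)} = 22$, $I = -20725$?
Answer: $-213827397$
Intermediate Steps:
$f{\left(a \right)} = -19 + 4 a^{2}$ ($f{\left(a \right)} = -19 + \left(2 a\right)^{2} = -19 + 4 a^{2}$)
$\left(I + 14126\right) \left(A{\left(-112,107 \right)} + f{\left(-90 \right)}\right) = \left(-20725 + 14126\right) \left(22 - \left(19 - 4 \left(-90\right)^{2}\right)\right) = - 6599 \left(22 + \left(-19 + 4 \cdot 8100\right)\right) = - 6599 \left(22 + \left(-19 + 32400\right)\right) = - 6599 \left(22 + 32381\right) = \left(-6599\right) 32403 = -213827397$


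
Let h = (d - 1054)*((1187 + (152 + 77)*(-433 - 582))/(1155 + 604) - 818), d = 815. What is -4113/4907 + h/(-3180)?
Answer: -198166647409/2744789334 ≈ -72.197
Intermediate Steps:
h = 399156290/1759 (h = (815 - 1054)*((1187 + (152 + 77)*(-433 - 582))/(1155 + 604) - 818) = -239*((1187 + 229*(-1015))/1759 - 818) = -239*((1187 - 232435)*(1/1759) - 818) = -239*(-231248*1/1759 - 818) = -239*(-231248/1759 - 818) = -239*(-1670110/1759) = 399156290/1759 ≈ 2.2692e+5)
-4113/4907 + h/(-3180) = -4113/4907 + (399156290/1759)/(-3180) = -4113*1/4907 + (399156290/1759)*(-1/3180) = -4113/4907 - 39915629/559362 = -198166647409/2744789334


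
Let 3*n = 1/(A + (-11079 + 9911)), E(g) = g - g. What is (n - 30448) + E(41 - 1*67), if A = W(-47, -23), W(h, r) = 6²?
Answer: -103401409/3396 ≈ -30448.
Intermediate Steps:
W(h, r) = 36
A = 36
E(g) = 0
n = -1/3396 (n = 1/(3*(36 + (-11079 + 9911))) = 1/(3*(36 - 1168)) = (⅓)/(-1132) = (⅓)*(-1/1132) = -1/3396 ≈ -0.00029446)
(n - 30448) + E(41 - 1*67) = (-1/3396 - 30448) + 0 = -103401409/3396 + 0 = -103401409/3396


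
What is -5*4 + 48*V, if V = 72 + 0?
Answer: 3436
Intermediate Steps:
V = 72
-5*4 + 48*V = -5*4 + 48*72 = -20 + 3456 = 3436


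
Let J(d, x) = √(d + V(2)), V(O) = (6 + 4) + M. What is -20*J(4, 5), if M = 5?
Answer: -20*√19 ≈ -87.178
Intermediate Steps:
V(O) = 15 (V(O) = (6 + 4) + 5 = 10 + 5 = 15)
J(d, x) = √(15 + d) (J(d, x) = √(d + 15) = √(15 + d))
-20*J(4, 5) = -20*√(15 + 4) = -20*√19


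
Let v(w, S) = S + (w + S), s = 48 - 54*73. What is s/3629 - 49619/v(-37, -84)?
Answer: 179269081/743945 ≈ 240.97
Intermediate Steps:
s = -3894 (s = 48 - 3942 = -3894)
v(w, S) = w + 2*S (v(w, S) = S + (S + w) = w + 2*S)
s/3629 - 49619/v(-37, -84) = -3894/3629 - 49619/(-37 + 2*(-84)) = -3894*1/3629 - 49619/(-37 - 168) = -3894/3629 - 49619/(-205) = -3894/3629 - 49619*(-1/205) = -3894/3629 + 49619/205 = 179269081/743945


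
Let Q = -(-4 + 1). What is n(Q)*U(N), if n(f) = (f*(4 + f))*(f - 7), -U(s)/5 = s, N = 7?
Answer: 2940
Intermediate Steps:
U(s) = -5*s
Q = 3 (Q = -1*(-3) = 3)
n(f) = f*(-7 + f)*(4 + f) (n(f) = (f*(4 + f))*(-7 + f) = f*(-7 + f)*(4 + f))
n(Q)*U(N) = (3*(-28 + 3² - 3*3))*(-5*7) = (3*(-28 + 9 - 9))*(-35) = (3*(-28))*(-35) = -84*(-35) = 2940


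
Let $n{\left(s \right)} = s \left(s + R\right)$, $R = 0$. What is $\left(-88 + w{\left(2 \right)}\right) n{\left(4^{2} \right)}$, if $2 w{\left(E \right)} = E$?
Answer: $-22272$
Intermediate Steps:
$n{\left(s \right)} = s^{2}$ ($n{\left(s \right)} = s \left(s + 0\right) = s s = s^{2}$)
$w{\left(E \right)} = \frac{E}{2}$
$\left(-88 + w{\left(2 \right)}\right) n{\left(4^{2} \right)} = \left(-88 + \frac{1}{2} \cdot 2\right) \left(4^{2}\right)^{2} = \left(-88 + 1\right) 16^{2} = \left(-87\right) 256 = -22272$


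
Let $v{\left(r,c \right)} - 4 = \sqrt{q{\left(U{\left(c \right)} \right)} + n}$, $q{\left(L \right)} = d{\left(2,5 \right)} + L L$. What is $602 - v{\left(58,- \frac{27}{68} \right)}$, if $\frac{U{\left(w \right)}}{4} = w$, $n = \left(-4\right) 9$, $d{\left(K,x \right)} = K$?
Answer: $598 - \frac{i \sqrt{9097}}{17} \approx 598.0 - 5.6105 i$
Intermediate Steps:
$n = -36$
$U{\left(w \right)} = 4 w$
$q{\left(L \right)} = 2 + L^{2}$ ($q{\left(L \right)} = 2 + L L = 2 + L^{2}$)
$v{\left(r,c \right)} = 4 + \sqrt{-34 + 16 c^{2}}$ ($v{\left(r,c \right)} = 4 + \sqrt{\left(2 + \left(4 c\right)^{2}\right) - 36} = 4 + \sqrt{\left(2 + 16 c^{2}\right) - 36} = 4 + \sqrt{-34 + 16 c^{2}}$)
$602 - v{\left(58,- \frac{27}{68} \right)} = 602 - \left(4 + \sqrt{-34 + 16 \left(- \frac{27}{68}\right)^{2}}\right) = 602 - \left(4 + \sqrt{-34 + 16 \cdot \frac{729}{4624}}\right) = 602 - \left(4 + \sqrt{-34 + \frac{729}{289}}\right) = 602 - \left(4 + \sqrt{- \frac{9097}{289}}\right) = 602 - \left(4 + \frac{i \sqrt{9097}}{17}\right) = 598 - \frac{i \sqrt{9097}}{17}$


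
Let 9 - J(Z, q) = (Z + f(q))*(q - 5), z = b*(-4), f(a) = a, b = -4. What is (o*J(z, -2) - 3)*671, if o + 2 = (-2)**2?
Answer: 141581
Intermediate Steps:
z = 16 (z = -4*(-4) = 16)
J(Z, q) = 9 - (-5 + q)*(Z + q) (J(Z, q) = 9 - (Z + q)*(q - 5) = 9 - (Z + q)*(-5 + q) = 9 - (-5 + q)*(Z + q))
o = 2 (o = -2 + (-2)**2 = -2 + 4 = 2)
(o*J(z, -2) - 3)*671 = (2*(9 - 1*(-2)**2 + 5*16 + 5*(-2) - 1*16*(-2)) - 3)*671 = (2*(9 - 1*4 + 80 - 10 + 32) - 3)*671 = (2*(9 - 4 + 80 - 10 + 32) - 3)*671 = (2*107 - 3)*671 = (214 - 3)*671 = 211*671 = 141581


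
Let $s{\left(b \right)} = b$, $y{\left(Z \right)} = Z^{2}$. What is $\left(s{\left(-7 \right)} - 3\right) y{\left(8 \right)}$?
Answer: $-640$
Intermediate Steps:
$\left(s{\left(-7 \right)} - 3\right) y{\left(8 \right)} = \left(-7 - 3\right) 8^{2} = \left(-10\right) 64 = -640$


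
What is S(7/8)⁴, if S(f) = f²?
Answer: 5764801/16777216 ≈ 0.34361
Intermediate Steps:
S(7/8)⁴ = ((7/8)²)⁴ = (49/64)⁴ = 5764801/16777216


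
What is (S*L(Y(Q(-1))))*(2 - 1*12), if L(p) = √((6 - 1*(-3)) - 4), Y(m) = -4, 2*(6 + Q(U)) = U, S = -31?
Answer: 310*√5 ≈ 693.18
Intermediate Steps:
Q(U) = -6 + U/2
L(p) = √5 (L(p) = √((6 + 3) - 4) = √(9 - 4) = √5)
(S*L(Y(Q(-1))))*(2 - 1*12) = (-31*√5)*(2 - 1*12) = (-31*√5)*(2 - 12) = -31*√5*(-10) = 310*√5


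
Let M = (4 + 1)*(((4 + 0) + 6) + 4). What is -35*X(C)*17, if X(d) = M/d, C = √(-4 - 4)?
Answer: 20825*I*√2/2 ≈ 14726.0*I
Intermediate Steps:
C = 2*I*√2 (C = √(-8) = 2*I*√2 ≈ 2.8284*I)
M = 70 (M = 5*((4 + 6) + 4) = 5*(10 + 4) = 5*14 = 70)
X(d) = 70/d
-35*X(C)*17 = -2450/(2*I*√2)*17 = -2450*(-I*√2/4)*17 = -(-1225)*I*√2/2*17 = (1225*I*√2/2)*17 = 20825*I*√2/2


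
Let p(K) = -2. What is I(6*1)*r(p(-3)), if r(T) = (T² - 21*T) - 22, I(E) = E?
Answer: 144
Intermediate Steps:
r(T) = -22 + T² - 21*T
I(6*1)*r(p(-3)) = (6*1)*(-22 + (-2)² - 21*(-2)) = 6*(-22 + 4 + 42) = 6*24 = 144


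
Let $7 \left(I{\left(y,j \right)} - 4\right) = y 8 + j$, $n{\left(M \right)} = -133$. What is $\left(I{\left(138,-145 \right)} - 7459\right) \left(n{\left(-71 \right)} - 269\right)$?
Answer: $2941836$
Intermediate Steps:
$I{\left(y,j \right)} = 4 + \frac{j}{7} + \frac{8 y}{7}$ ($I{\left(y,j \right)} = 4 + \frac{y 8 + j}{7} = 4 + \frac{8 y + j}{7} = 4 + \frac{j + 8 y}{7} = 4 + \left(\frac{j}{7} + \frac{8 y}{7}\right) = 4 + \frac{j}{7} + \frac{8 y}{7}$)
$\left(I{\left(138,-145 \right)} - 7459\right) \left(n{\left(-71 \right)} - 269\right) = \left(\left(4 + \frac{1}{7} \left(-145\right) + \frac{8}{7} \cdot 138\right) - 7459\right) \left(-133 - 269\right) = \left(\left(4 - \frac{145}{7} + \frac{1104}{7}\right) - 7459\right) \left(-402\right) = \left(141 - 7459\right) \left(-402\right) = \left(-7318\right) \left(-402\right) = 2941836$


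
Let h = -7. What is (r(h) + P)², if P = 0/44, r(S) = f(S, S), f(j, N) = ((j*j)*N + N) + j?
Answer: 127449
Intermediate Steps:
f(j, N) = N + j + N*j² (f(j, N) = (j²*N + N) + j = (N*j² + N) + j = (N + N*j²) + j = N + j + N*j²)
r(S) = S³ + 2*S (r(S) = S + S + S*S² = S + S + S³ = S³ + 2*S)
P = 0 (P = 0*(1/44) = 0)
(r(h) + P)² = (-7*(2 + (-7)²) + 0)² = (-7*(2 + 49) + 0)² = (-7*51 + 0)² = (-357 + 0)² = (-357)² = 127449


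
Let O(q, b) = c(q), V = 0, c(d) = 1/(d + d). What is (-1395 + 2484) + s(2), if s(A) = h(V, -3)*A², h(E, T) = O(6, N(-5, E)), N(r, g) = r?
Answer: 3268/3 ≈ 1089.3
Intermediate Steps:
c(d) = 1/(2*d)
O(q, b) = 1/(2*q)
h(E, T) = 1/12 (h(E, T) = (½)/6 = (½)*(⅙) = 1/12)
s(A) = A²/12
(-1395 + 2484) + s(2) = (-1395 + 2484) + (1/12)*2² = 1089 + (1/12)*4 = 1089 + ⅓ = 3268/3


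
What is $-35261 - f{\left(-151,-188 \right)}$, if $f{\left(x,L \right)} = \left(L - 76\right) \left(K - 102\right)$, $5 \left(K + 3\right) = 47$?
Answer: $- \frac{302497}{5} \approx -60499.0$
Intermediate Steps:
$K = \frac{32}{5}$ ($K = -3 + \frac{1}{5} \cdot 47 = -3 + \frac{47}{5} = \frac{32}{5} \approx 6.4$)
$f{\left(x,L \right)} = \frac{36328}{5} - \frac{478 L}{5}$ ($f{\left(x,L \right)} = \left(L - 76\right) \left(\frac{32}{5} - 102\right) = \left(-76 + L\right) \left(- \frac{478}{5}\right) = \frac{36328}{5} - \frac{478 L}{5}$)
$-35261 - f{\left(-151,-188 \right)} = -35261 - \left(\frac{36328}{5} - - \frac{89864}{5}\right) = -35261 - \left(\frac{36328}{5} + \frac{89864}{5}\right) = -35261 - \frac{126192}{5} = - \frac{302497}{5}$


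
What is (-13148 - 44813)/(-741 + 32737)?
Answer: -57961/31996 ≈ -1.8115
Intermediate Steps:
(-13148 - 44813)/(-741 + 32737) = -57961/31996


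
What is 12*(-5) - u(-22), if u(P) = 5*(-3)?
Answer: -45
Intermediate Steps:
u(P) = -15
12*(-5) - u(-22) = 12*(-5) - 1*(-15) = -60 + 15 = -45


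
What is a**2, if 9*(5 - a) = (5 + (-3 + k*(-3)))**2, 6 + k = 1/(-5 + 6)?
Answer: 59536/81 ≈ 735.01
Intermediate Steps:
k = -5 (k = -6 + 1/(-5 + 6) = -6 + 1/1 = -6 + 1 = -5)
a = -244/9 (a = 5 - (5 + (-3 - 5*(-3)))**2/9 = 5 - (5 + (-3 + 15))**2/9 = 5 - (5 + 12)**2/9 = 5 - 1/9*17**2 = 5 - 1/9*289 = 5 - 289/9 = -244/9 ≈ -27.111)
a**2 = (-244/9)**2 = 59536/81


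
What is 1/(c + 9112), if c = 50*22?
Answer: 1/10212 ≈ 9.7924e-5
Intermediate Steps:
c = 1100
1/(c + 9112) = 1/(1100 + 9112) = 1/10212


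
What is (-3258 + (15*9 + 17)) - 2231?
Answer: -5337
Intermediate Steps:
(-3258 + (15*9 + 17)) - 2231 = (-3258 + (135 + 17)) - 2231 = (-3258 + 152) - 2231 = -3106 - 2231 = -5337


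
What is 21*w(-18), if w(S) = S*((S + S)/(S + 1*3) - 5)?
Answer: 4914/5 ≈ 982.80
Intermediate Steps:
w(S) = S*(-5 + 2*S/(3 + S)) (w(S) = S*((2*S)/(S + 3) - 5) = S*((2*S)/(3 + S) - 5) = S*(2*S/(3 + S) - 5) = S*(-5 + 2*S/(3 + S)))
21*w(-18) = 21*(-3*(-18)*(5 - 18)/(3 - 18)) = 21*(-3*(-18)*(-13)/(-15)) = 21*(-3*(-18)*(-1/15)*(-13)) = 21*(234/5) = 4914/5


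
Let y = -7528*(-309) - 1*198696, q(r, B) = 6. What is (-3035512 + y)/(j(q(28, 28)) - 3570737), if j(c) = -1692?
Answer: 908056/3572429 ≈ 0.25418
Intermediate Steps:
y = 2127456 (y = 2326152 - 198696 = 2127456)
(-3035512 + y)/(j(q(28, 28)) - 3570737) = (-3035512 + 2127456)/(-1692 - 3570737) = -908056/(-3572429) = -908056*(-1/3572429) = 908056/3572429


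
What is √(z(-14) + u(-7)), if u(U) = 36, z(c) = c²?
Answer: 2*√58 ≈ 15.232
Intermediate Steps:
√(z(-14) + u(-7)) = √((-14)² + 36) = √(196 + 36) = √232 = 2*√58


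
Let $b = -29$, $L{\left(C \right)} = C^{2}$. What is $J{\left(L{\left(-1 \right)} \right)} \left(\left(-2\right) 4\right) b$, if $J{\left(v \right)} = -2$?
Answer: $-464$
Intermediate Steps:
$J{\left(L{\left(-1 \right)} \right)} \left(\left(-2\right) 4\right) b = - 2 \left(\left(-2\right) 4\right) \left(-29\right) = \left(-2\right) \left(-8\right) \left(-29\right) = 16 \left(-29\right) = -464$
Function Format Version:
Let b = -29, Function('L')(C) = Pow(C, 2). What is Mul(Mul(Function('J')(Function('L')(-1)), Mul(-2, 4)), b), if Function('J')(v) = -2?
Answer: -464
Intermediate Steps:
Mul(Mul(Function('J')(Function('L')(-1)), Mul(-2, 4)), b) = Mul(Mul(-2, Mul(-2, 4)), -29) = Mul(Mul(-2, -8), -29) = Mul(16, -29) = -464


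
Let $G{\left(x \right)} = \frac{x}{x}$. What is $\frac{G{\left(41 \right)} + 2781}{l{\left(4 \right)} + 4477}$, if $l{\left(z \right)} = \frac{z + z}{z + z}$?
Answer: $\frac{1391}{2239} \approx 0.62126$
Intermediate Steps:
$l{\left(z \right)} = 1$ ($l{\left(z \right)} = \frac{2 z}{2 z} = 2 z \frac{1}{2 z} = 1$)
$G{\left(x \right)} = 1$
$\frac{G{\left(41 \right)} + 2781}{l{\left(4 \right)} + 4477} = \frac{1 + 2781}{1 + 4477} = \frac{2782}{4478} = 2782 \cdot \frac{1}{4478} = \frac{1391}{2239}$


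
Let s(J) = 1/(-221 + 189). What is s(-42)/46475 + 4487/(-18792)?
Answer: -834135649/3493432800 ≈ -0.23877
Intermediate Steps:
s(J) = -1/32 (s(J) = 1/(-32) = -1/32)
s(-42)/46475 + 4487/(-18792) = -1/32/46475 + 4487/(-18792) = -1/32*1/46475 + 4487*(-1/18792) = -1/1487200 - 4487/18792 = -834135649/3493432800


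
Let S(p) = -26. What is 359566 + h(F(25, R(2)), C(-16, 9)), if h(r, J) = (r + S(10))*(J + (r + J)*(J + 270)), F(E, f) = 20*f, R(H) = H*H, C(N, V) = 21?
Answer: 1947814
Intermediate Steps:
R(H) = H²
h(r, J) = (-26 + r)*(J + (270 + J)*(J + r)) (h(r, J) = (r - 26)*(J + (r + J)*(J + 270)) = (-26 + r)*(J + (J + r)*(270 + J)) = (-26 + r)*(J + (270 + J)*(J + r)))
359566 + h(F(25, R(2)), C(-16, 9)) = 359566 + (-7046*21 - 140400*2² - 26*21² + 270*(20*2²)² + 21*(20*2²)² + (20*2²)*21² + 245*21*(20*2²)) = 359566 + (-147966 - 140400*4 - 26*441 + 270*(20*4)² + 21*(20*4)² + (20*4)*441 + 245*21*(20*4)) = 359566 + (-147966 - 7020*80 - 11466 + 270*80² + 21*80² + 80*441 + 245*21*80) = 359566 + (-147966 - 561600 - 11466 + 270*6400 + 21*6400 + 35280 + 411600) = 359566 + (-147966 - 561600 - 11466 + 1728000 + 134400 + 35280 + 411600) = 359566 + 1588248 = 1947814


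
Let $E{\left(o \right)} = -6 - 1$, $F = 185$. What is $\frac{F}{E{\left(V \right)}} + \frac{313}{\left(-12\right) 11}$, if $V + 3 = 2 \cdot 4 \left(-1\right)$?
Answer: $- \frac{26611}{924} \approx -28.8$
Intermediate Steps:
$V = -11$ ($V = -3 + 2 \cdot 4 \left(-1\right) = -3 + 8 \left(-1\right) = -3 - 8 = -11$)
$E{\left(o \right)} = -7$
$\frac{F}{E{\left(V \right)}} + \frac{313}{\left(-12\right) 11} = \frac{185}{-7} + \frac{313}{\left(-12\right) 11} = 185 \left(- \frac{1}{7}\right) + \frac{313}{-132} = - \frac{185}{7} + 313 \left(- \frac{1}{132}\right) = - \frac{185}{7} - \frac{313}{132} = - \frac{26611}{924}$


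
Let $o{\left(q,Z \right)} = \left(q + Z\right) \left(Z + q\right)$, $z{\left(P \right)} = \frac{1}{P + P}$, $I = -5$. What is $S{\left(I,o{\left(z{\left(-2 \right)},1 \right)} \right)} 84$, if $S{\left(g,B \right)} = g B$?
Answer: $- \frac{945}{4} \approx -236.25$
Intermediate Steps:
$z{\left(P \right)} = \frac{1}{2 P}$
$o{\left(q,Z \right)} = \left(Z + q\right)^{2}$ ($o{\left(q,Z \right)} = \left(Z + q\right) \left(Z + q\right) = \left(Z + q\right)^{2}$)
$S{\left(g,B \right)} = B g$
$S{\left(I,o{\left(z{\left(-2 \right)},1 \right)} \right)} 84 = \left(1 + \frac{1}{2 \left(-2\right)}\right)^{2} \left(-5\right) 84 = \left(1 + \frac{1}{2} \left(- \frac{1}{2}\right)\right)^{2} \left(-5\right) 84 = \left(1 - \frac{1}{4}\right)^{2} \left(-5\right) 84 = \left(\frac{3}{4}\right)^{2} \left(-5\right) 84 = \frac{9}{16} \left(-5\right) 84 = \left(- \frac{45}{16}\right) 84 = - \frac{945}{4}$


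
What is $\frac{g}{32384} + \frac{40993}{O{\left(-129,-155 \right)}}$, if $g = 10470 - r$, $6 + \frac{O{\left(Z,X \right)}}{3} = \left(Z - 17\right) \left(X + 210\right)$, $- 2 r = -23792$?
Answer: $- \frac{7401605}{4243008} \approx -1.7444$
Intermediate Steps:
$r = 11896$ ($r = \left(- \frac{1}{2}\right) \left(-23792\right) = 11896$)
$O{\left(Z,X \right)} = -18 + 3 \left(-17 + Z\right) \left(210 + X\right)$ ($O{\left(Z,X \right)} = -18 + 3 \left(Z - 17\right) \left(X + 210\right) = -18 + 3 \left(-17 + Z\right) \left(210 + X\right)$)
$g = -1426$ ($g = 10470 - 11896 = -1426$)
$\frac{g}{32384} + \frac{40993}{O{\left(-129,-155 \right)}} = - \frac{1426}{32384} + \frac{40993}{-10728 - -7905 + 630 \left(-129\right) + 3 \left(-155\right) \left(-129\right)} = \left(-1426\right) \frac{1}{32384} + \frac{40993}{-10728 + 7905 - 81270 + 59985} = - \frac{31}{704} + \frac{40993}{-24108} = - \frac{31}{704} + 40993 \left(- \frac{1}{24108}\right) = - \frac{31}{704} - \frac{40993}{24108} = - \frac{7401605}{4243008}$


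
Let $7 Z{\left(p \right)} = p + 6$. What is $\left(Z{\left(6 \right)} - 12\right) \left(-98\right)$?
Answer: $1008$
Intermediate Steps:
$Z{\left(p \right)} = \frac{6}{7} + \frac{p}{7}$ ($Z{\left(p \right)} = \frac{p + 6}{7} = \frac{6 + p}{7} = \frac{6}{7} + \frac{p}{7}$)
$\left(Z{\left(6 \right)} - 12\right) \left(-98\right) = \left(\left(\frac{6}{7} + \frac{1}{7} \cdot 6\right) - 12\right) \left(-98\right) = \left(\left(\frac{6}{7} + \frac{6}{7}\right) - 12\right) \left(-98\right) = \left(\frac{12}{7} - 12\right) \left(-98\right) = \left(- \frac{72}{7}\right) \left(-98\right) = 1008$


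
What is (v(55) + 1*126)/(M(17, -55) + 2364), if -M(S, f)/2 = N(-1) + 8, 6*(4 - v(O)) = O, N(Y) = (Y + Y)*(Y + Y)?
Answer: 145/2808 ≈ 0.051638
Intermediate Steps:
N(Y) = 4*Y² (N(Y) = (2*Y)*(2*Y) = 4*Y²)
v(O) = 4 - O/6
M(S, f) = -24 (M(S, f) = -2*(4*(-1)² + 8) = -2*(4*1 + 8) = -2*(4 + 8) = -2*12 = -24)
(v(55) + 1*126)/(M(17, -55) + 2364) = ((4 - ⅙*55) + 1*126)/(-24 + 2364) = ((4 - 55/6) + 126)/2340 = (-31/6 + 126)*(1/2340) = (725/6)*(1/2340) = 145/2808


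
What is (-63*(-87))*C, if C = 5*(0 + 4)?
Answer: 109620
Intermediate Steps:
C = 20 (C = 5*4 = 20)
(-63*(-87))*C = -63*(-87)*20 = 5481*20 = 109620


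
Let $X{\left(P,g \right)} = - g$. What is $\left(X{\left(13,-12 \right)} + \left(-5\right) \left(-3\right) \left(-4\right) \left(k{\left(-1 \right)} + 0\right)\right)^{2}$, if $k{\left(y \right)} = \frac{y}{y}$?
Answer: $2304$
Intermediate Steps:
$k{\left(y \right)} = 1$
$\left(X{\left(13,-12 \right)} + \left(-5\right) \left(-3\right) \left(-4\right) \left(k{\left(-1 \right)} + 0\right)\right)^{2} = \left(\left(-1\right) \left(-12\right) + \left(-5\right) \left(-3\right) \left(-4\right) \left(1 + 0\right)\right)^{2} = \left(12 + 15 \left(-4\right) 1\right)^{2} = \left(12 - 60\right)^{2} = \left(-48\right)^{2} = 2304$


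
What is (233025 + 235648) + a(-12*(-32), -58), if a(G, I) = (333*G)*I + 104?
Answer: -6947799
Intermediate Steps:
a(G, I) = 104 + 333*G*I (a(G, I) = 333*G*I + 104 = 104 + 333*G*I)
(233025 + 235648) + a(-12*(-32), -58) = (233025 + 235648) + (104 + 333*(-12*(-32))*(-58)) = 468673 + (104 + 333*384*(-58)) = 468673 + (104 - 7416576) = 468673 - 7416472 = -6947799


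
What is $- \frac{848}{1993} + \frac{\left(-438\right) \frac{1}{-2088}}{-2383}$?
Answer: $- \frac{703378321}{1652763012} \approx -0.42558$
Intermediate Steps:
$- \frac{848}{1993} + \frac{\left(-438\right) \frac{1}{-2088}}{-2383} = \left(-848\right) \frac{1}{1993} + \left(-438\right) \left(- \frac{1}{2088}\right) \left(- \frac{1}{2383}\right) = - \frac{848}{1993} + \frac{73}{348} \left(- \frac{1}{2383}\right) = - \frac{848}{1993} - \frac{73}{829284} = - \frac{703378321}{1652763012}$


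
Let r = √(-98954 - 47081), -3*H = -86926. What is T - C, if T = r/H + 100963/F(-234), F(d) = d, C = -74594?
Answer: 17354033/234 + 3*I*√146035/86926 ≈ 74163.0 + 0.013189*I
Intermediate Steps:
H = 86926/3 (H = -⅓*(-86926) = 86926/3 ≈ 28975.)
r = I*√146035 (r = √(-146035) = I*√146035 ≈ 382.15*I)
T = -100963/234 + 3*I*√146035/86926 (T = (I*√146035)/(86926/3) + 100963/(-234) = (I*√146035)*(3/86926) + 100963*(-1/234) = 3*I*√146035/86926 - 100963/234 = -100963/234 + 3*I*√146035/86926 ≈ -431.47 + 0.013189*I)
T - C = (-100963/234 + 3*I*√146035/86926) - 1*(-74594) = (-100963/234 + 3*I*√146035/86926) + 74594 = 17354033/234 + 3*I*√146035/86926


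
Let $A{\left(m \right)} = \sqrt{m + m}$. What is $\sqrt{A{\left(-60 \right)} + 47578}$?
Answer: $\sqrt{47578 + 2 i \sqrt{30}} \approx 218.12 + 0.025 i$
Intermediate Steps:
$A{\left(m \right)} = \sqrt{2} \sqrt{m}$ ($A{\left(m \right)} = \sqrt{2 m} = \sqrt{2} \sqrt{m}$)
$\sqrt{A{\left(-60 \right)} + 47578} = \sqrt{\sqrt{2} \sqrt{-60} + 47578} = \sqrt{\sqrt{2} \cdot 2 i \sqrt{15} + 47578} = \sqrt{2 i \sqrt{30} + 47578} = \sqrt{47578 + 2 i \sqrt{30}}$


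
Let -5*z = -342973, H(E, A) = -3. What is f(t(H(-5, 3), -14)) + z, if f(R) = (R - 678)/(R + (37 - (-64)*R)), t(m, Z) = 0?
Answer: 12686611/185 ≈ 68576.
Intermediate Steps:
f(R) = (-678 + R)/(37 + 65*R) (f(R) = (-678 + R)/(R + (37 + 64*R)) = (-678 + R)/(37 + 65*R))
z = 342973/5 (z = -1/5*(-342973) = 342973/5 ≈ 68595.)
f(t(H(-5, 3), -14)) + z = (-678 + 0)/(37 + 65*0) + 342973/5 = -678/(37 + 0) + 342973/5 = -678/37 + 342973/5 = 12686611/185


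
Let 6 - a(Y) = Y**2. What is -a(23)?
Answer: 523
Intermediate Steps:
a(Y) = 6 - Y**2
-a(23) = -(6 - 1*23**2) = -(6 - 1*529) = -(6 - 529) = -1*(-523) = 523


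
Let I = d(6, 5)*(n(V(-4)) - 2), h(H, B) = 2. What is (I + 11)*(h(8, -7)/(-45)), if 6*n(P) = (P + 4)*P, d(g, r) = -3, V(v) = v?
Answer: -34/45 ≈ -0.75556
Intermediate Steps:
n(P) = P*(4 + P)/6 (n(P) = ((P + 4)*P)/6 = ((4 + P)*P)/6 = (P*(4 + P))/6 = P*(4 + P)/6)
I = 6 (I = -3*((⅙)*(-4)*(4 - 4) - 2) = -3*((⅙)*(-4)*0 - 2) = -3*(0 - 2) = -3*(-2) = 6)
(I + 11)*(h(8, -7)/(-45)) = (6 + 11)*(2/(-45)) = 17*(2*(-1/45)) = 17*(-2/45) = -34/45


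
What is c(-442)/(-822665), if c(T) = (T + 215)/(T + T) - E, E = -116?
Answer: -102771/727235860 ≈ -0.00014132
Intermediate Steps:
c(T) = 116 + (215 + T)/(2*T) (c(T) = (T + 215)/(T + T) - 1*(-116) = (215 + T)/((2*T)) + 116 = (215 + T)*(1/(2*T)) + 116 = (215 + T)/(2*T) + 116 = 116 + (215 + T)/(2*T))
c(-442)/(-822665) = ((½)*(215 + 233*(-442))/(-442))/(-822665) = ((½)*(-1/442)*(215 - 102986))*(-1/822665) = ((½)*(-1/442)*(-102771))*(-1/822665) = (102771/884)*(-1/822665) = -102771/727235860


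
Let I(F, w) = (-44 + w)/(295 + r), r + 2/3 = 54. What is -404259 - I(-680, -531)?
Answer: -84489786/209 ≈ -4.0426e+5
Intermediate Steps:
r = 160/3 (r = -⅔ + 54 = 160/3 ≈ 53.333)
I(F, w) = -12/95 + 3*w/1045 (I(F, w) = (-44 + w)/(295 + 160/3) = (-44 + w)/(1045/3) = (-44 + w)*(3/1045) = -12/95 + 3*w/1045)
-404259 - I(-680, -531) = -404259 - (-12/95 + (3/1045)*(-531)) = -404259 - (-12/95 - 1593/1045) = -404259 - 1*(-345/209) = -404259 + 345/209 = -84489786/209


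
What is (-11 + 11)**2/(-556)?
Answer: 0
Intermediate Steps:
(-11 + 11)**2/(-556) = 0**2*(-1/556) = 0*(-1/556) = 0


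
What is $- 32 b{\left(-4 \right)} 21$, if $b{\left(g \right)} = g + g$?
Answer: $5376$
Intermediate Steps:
$b{\left(g \right)} = 2 g$
$- 32 b{\left(-4 \right)} 21 = - 32 \cdot 2 \left(-4\right) 21 = \left(-32\right) \left(-8\right) 21 = 256 \cdot 21 = 5376$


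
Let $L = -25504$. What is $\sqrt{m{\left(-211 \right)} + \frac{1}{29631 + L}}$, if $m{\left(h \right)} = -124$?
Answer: $\frac{i \sqrt{2111979869}}{4127} \approx 11.136 i$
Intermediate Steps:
$\sqrt{m{\left(-211 \right)} + \frac{1}{29631 + L}} = \sqrt{-124 + \frac{1}{29631 - 25504}} = \sqrt{-124 + \frac{1}{4127}} = \sqrt{- \frac{511747}{4127}} = \frac{i \sqrt{2111979869}}{4127}$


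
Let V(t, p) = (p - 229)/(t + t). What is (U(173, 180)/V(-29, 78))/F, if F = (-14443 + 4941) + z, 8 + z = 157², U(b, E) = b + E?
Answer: 20474/2285989 ≈ 0.0089563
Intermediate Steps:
U(b, E) = E + b
z = 24641 (z = -8 + 157² = -8 + 24649 = 24641)
V(t, p) = (-229 + p)/(2*t) (V(t, p) = (-229 + p)/((2*t)) = (-229 + p)*(1/(2*t)) = (-229 + p)/(2*t))
F = 15139 (F = (-14443 + 4941) + 24641 = -9502 + 24641 = 15139)
(U(173, 180)/V(-29, 78))/F = ((180 + 173)/(((½)*(-229 + 78)/(-29))))/15139 = (353/(((½)*(-1/29)*(-151))))*(1/15139) = (353/(151/58))*(1/15139) = (353*(58/151))*(1/15139) = (20474/151)*(1/15139) = 20474/2285989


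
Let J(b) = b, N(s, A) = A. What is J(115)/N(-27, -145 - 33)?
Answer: -115/178 ≈ -0.64607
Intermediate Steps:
J(115)/N(-27, -145 - 33) = 115/(-145 - 33) = 115/(-178) = 115*(-1/178) = -115/178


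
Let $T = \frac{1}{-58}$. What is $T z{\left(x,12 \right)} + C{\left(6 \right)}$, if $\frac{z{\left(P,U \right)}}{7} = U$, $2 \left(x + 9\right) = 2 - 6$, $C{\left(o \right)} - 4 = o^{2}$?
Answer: $\frac{1118}{29} \approx 38.552$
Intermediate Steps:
$C{\left(o \right)} = 4 + o^{2}$
$x = -11$ ($x = -9 + \frac{2 - 6}{2} = -9 + \frac{1}{2} \left(-4\right) = -9 - 2 = -11$)
$z{\left(P,U \right)} = 7 U$
$T = - \frac{1}{58} \approx -0.017241$
$T z{\left(x,12 \right)} + C{\left(6 \right)} = - \frac{7 \cdot 12}{58} + \left(4 + 6^{2}\right) = \left(- \frac{1}{58}\right) 84 + \left(4 + 36\right) = - \frac{42}{29} + 40 = \frac{1118}{29}$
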